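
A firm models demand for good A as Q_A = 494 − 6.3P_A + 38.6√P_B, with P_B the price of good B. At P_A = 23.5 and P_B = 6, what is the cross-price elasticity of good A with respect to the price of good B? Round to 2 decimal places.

0.11

At P_A = 23.5 and P_B = 6: Q_A = 440.500.
∂Q_A/∂P_B = 38.6/(2√P_B) = 38.6/(2√6) = 7.8792.
ε = (∂Q_A/∂P_B)(P_B/Q_A) = 7.8792 × (6/440.500) ≈ 0.11.
ε > 0: substitutes.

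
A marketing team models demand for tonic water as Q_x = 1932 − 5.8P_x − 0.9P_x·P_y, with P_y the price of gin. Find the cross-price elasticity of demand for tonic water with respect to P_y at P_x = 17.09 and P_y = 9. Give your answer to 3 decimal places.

-0.082

At P_x = 17.09 and P_y = 9: Q_x = 1694.449.
∂Q_x/∂P_y = -0.9P_x = -0.9(17.09) = -15.3810.
ε = (∂Q_x/∂P_y)(P_y/Q_x) = -15.3810 × (9/1694.449) ≈ -0.082.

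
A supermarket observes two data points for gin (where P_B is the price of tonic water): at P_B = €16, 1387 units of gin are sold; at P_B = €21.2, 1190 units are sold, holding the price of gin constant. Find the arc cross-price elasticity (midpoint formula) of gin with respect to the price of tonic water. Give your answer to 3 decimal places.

ΔQ_A = 1190 − 1387 = -197; ΔP_B = 21.2 − 16 = 5.2.
Midpoints: Q̄_A = 1288.5, P̄_B = 18.60.
ε = (ΔQ_A/Q̄_A)/(ΔP_B/P̄_B) = (-197/1288.5)/(5.2/18.60) ≈ -0.547.
ε < 0: gin and tonic water are complements.

-0.547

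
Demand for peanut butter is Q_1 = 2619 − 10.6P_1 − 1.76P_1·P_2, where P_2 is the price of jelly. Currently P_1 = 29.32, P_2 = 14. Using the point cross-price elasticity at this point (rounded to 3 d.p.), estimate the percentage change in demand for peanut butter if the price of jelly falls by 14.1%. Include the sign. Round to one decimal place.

6.4%

At P_1 = 29.32, P_2 = 14: Q_1 = 1585.763.
∂Q_1/∂P_2 = -1.76P_1 = -51.6032.
ε = (∂Q_1/∂P_2)(P_2/Q_1) = -51.6032 × 14/1585.763 ≈ -0.456.
%ΔQ_1 ≈ ε × %ΔP_2 = -0.456 × (-14.1%) = 6.4%.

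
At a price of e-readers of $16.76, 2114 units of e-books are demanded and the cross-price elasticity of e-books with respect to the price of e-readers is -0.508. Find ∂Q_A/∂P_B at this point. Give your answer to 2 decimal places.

-64.08

ε = (∂Q_A/∂P_B)·(P_B/Q_A) ⇒ ∂Q_A/∂P_B = ε·Q_A/P_B = -0.508 × 2114/16.76 ≈ -64.08.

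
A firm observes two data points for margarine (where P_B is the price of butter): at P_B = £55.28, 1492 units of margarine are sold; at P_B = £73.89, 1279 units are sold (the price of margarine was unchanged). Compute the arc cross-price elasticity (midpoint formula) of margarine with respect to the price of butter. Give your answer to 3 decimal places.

ΔQ_A = 1279 − 1492 = -213; ΔP_B = 73.89 − 55.28 = 18.61.
Midpoints: Q̄_A = 1385.5, P̄_B = 64.59.
ε = (ΔQ_A/Q̄_A)/(ΔP_B/P̄_B) = (-213/1385.5)/(18.61/64.59) ≈ -0.534.

-0.534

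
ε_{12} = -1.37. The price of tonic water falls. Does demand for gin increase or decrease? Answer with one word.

increase

ε < 0 and the price of tonic water falls, so the quantity of gin moves in the opposite direction: it increases.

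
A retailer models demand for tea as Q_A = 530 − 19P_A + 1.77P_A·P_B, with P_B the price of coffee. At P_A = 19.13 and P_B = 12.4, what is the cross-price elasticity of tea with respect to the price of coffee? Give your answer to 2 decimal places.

0.72

At P_A = 19.13 and P_B = 12.4: Q_A = 586.395.
∂Q_A/∂P_B = 1.77P_A = 1.77(19.13) = 33.8601.
ε = (∂Q_A/∂P_B)(P_B/Q_A) = 33.8601 × (12.4/586.395) ≈ 0.72.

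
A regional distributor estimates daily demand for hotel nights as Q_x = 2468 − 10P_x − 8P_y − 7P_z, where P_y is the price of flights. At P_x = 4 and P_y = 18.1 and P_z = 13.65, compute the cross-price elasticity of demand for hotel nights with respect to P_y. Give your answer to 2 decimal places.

-0.07

At P_x = 4 and P_y = 18.1 and P_z = 13.65: Q_x = 2187.65.
∂Q_x/∂P_y = -8.
ε = (∂Q_x/∂P_y)(P_y/Q_x) = -8 × (18.1/2187.65) ≈ -0.07.
Since ε < 0, hotel nights and flights are complements.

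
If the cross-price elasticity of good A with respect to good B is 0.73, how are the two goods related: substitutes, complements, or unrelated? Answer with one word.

ε = 0.73 > 0, so a higher price of good B raises demand for good A: substitutes.

substitutes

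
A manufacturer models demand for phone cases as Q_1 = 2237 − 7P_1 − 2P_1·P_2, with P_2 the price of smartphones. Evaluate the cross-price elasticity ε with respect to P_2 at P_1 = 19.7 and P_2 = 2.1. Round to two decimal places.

At P_1 = 19.7 and P_2 = 2.1: Q_1 = 2016.36.
∂Q_1/∂P_2 = -2P_1 = -2(19.7) = -39.4000.
ε = (∂Q_1/∂P_2)(P_2/Q_1) = -39.4000 × (2.1/2016.36) ≈ -0.04.
ε < 0: complements.

-0.04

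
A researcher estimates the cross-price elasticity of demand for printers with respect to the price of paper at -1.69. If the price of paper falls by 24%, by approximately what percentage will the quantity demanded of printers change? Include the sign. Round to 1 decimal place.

40.6%

%ΔQ ≈ ε × %ΔP of paper = -1.69 × (-24%) = 40.6%.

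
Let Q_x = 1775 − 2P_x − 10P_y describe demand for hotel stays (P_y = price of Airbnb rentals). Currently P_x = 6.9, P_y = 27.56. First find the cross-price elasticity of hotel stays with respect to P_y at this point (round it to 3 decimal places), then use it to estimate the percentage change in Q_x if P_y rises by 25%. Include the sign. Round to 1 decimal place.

At P_x = 6.9, P_y = 27.56: Q_x = 1485.6.
∂Q_x/∂P_y = -10.
ε = (∂Q_x/∂P_y)(P_y/Q_x) = -10.0000 × 27.56/1485.6 ≈ -0.186.
%ΔQ_x ≈ ε × %ΔP_y = -0.186 × (25%) = -4.7%.

-4.7%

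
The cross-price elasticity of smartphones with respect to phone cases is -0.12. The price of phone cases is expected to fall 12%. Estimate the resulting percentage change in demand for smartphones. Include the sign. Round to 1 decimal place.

%ΔQ ≈ ε × %ΔP of phone cases = -0.12 × (-12%) = 1.4%.

1.4%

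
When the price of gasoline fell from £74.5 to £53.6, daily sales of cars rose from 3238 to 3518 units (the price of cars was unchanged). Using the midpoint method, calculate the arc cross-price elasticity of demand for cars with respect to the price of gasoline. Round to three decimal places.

ΔQ_A = 3518 − 3238 = 280; ΔP_B = 53.6 − 74.5 = -20.9.
Midpoints: Q̄_A = 3378.0, P̄_B = 64.05.
ε = (ΔQ_A/Q̄_A)/(ΔP_B/P̄_B) = (280/3378.0)/(-20.9/64.05) ≈ -0.254.
ε < 0: cars and gasoline are complements.

-0.254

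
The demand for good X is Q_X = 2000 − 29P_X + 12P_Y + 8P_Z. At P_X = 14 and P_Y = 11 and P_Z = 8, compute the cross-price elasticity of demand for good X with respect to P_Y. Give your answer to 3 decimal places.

0.074

At P_X = 14 and P_Y = 11 and P_Z = 8: Q_X = 1790.
∂Q_X/∂P_Y = 12.
ε = (∂Q_X/∂P_Y)(P_Y/Q_X) = 12 × (11/1790) ≈ 0.074.
Since ε > 0, good X and good Y are substitutes.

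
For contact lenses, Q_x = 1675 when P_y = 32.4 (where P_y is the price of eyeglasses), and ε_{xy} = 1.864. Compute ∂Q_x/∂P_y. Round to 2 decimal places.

ε = (∂Q_x/∂P_y)·(P_y/Q_x) ⇒ ∂Q_x/∂P_y = ε·Q_x/P_y = 1.864 × 1675/32.4 ≈ 96.36.

96.36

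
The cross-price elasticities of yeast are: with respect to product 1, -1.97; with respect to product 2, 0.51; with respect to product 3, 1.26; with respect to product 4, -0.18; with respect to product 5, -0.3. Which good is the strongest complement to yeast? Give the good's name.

Complements have ε < 0. The most negative value is -1.97 (product 1).

product 1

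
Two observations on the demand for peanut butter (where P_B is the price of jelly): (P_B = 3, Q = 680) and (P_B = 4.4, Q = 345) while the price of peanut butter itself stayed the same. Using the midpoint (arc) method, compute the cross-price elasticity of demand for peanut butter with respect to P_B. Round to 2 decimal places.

ΔQ_A = 345 − 680 = -335; ΔP_B = 4.4 − 3 = 1.4.
Midpoints: Q̄_A = 512.5, P̄_B = 3.70.
ε = (ΔQ_A/Q̄_A)/(ΔP_B/P̄_B) = (-335/512.5)/(1.4/3.70) ≈ -1.73.

-1.73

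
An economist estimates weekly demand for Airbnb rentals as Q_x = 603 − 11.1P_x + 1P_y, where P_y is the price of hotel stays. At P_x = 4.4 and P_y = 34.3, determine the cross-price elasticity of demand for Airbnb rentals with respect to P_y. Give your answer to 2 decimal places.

At P_x = 4.4 and P_y = 34.3: Q_x = 588.46.
∂Q_x/∂P_y = 1.
ε = (∂Q_x/∂P_y)(P_y/Q_x) = 1 × (34.3/588.46) ≈ 0.06.
Since ε > 0, Airbnb rentals and hotel stays are substitutes.

0.06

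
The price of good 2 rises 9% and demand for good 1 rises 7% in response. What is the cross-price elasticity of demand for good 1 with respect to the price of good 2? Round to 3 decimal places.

ε = (%ΔQ of good 1) / (%ΔP of good 2) = (7%) / (9%) ≈ 0.778.

0.778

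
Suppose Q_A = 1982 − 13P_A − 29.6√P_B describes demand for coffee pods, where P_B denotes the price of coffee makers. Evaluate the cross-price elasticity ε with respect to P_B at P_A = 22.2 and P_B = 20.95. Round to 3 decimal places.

At P_A = 22.2 and P_B = 20.95: Q_A = 1557.917.
∂Q_A/∂P_B = -29.6/(2√P_B) = -29.6/(2√20.95) = -3.2335.
ε = (∂Q_A/∂P_B)(P_B/Q_A) = -3.2335 × (20.95/1557.917) ≈ -0.043.
ε < 0: complements.

-0.043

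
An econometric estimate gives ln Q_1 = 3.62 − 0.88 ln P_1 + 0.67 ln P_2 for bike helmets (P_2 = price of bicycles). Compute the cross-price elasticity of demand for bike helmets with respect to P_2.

0.67

In a log-linear (constant-elasticity) demand function, the coefficient on ln P_2 is the cross-price elasticity.
ε = 0.67. Positive, so bike helmets and bicycles are substitutes.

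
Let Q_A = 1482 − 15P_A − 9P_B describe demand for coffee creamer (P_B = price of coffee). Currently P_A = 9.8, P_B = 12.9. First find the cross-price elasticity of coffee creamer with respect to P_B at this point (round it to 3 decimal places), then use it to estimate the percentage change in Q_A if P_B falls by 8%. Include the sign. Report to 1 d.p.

At P_A = 9.8, P_B = 12.9: Q_A = 1218.9.
∂Q_A/∂P_B = -9.
ε = (∂Q_A/∂P_B)(P_B/Q_A) = -9.0000 × 12.9/1218.9 ≈ -0.095.
%ΔQ_A ≈ ε × %ΔP_B = -0.095 × (-8%) = 0.8%.

0.8%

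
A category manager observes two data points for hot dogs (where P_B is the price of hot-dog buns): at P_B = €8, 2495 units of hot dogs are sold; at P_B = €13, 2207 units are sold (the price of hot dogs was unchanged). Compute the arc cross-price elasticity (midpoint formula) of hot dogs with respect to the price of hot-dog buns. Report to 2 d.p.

-0.26

ΔQ_A = 2207 − 2495 = -288; ΔP_B = 13 − 8 = 5.
Midpoints: Q̄_A = 2351.0, P̄_B = 10.50.
ε = (ΔQ_A/Q̄_A)/(ΔP_B/P̄_B) = (-288/2351.0)/(5/10.50) ≈ -0.26.
ε < 0: hot dogs and hot-dog buns are complements.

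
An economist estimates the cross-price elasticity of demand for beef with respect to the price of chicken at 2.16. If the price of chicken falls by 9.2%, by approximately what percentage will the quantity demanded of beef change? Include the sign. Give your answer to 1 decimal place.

%ΔQ ≈ ε × %ΔP of chicken = 2.16 × (-9.2%) = -19.9%.

-19.9%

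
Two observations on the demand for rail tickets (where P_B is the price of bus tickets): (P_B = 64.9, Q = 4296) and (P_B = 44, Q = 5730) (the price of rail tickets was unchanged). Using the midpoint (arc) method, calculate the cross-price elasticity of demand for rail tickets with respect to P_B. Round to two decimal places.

-0.75

ΔQ_A = 5730 − 4296 = 1434; ΔP_B = 44 − 64.9 = -20.9.
Midpoints: Q̄_A = 5013.0, P̄_B = 54.45.
ε = (ΔQ_A/Q̄_A)/(ΔP_B/P̄_B) = (1434/5013.0)/(-20.9/54.45) ≈ -0.75.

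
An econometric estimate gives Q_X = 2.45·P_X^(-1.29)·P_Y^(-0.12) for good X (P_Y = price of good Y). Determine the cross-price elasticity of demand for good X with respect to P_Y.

-0.12

In a log-linear (constant-elasticity) demand function, the coefficient on the exponent of P_Y is the cross-price elasticity.
ε = -0.12. Negative, so good X and good Y are complements.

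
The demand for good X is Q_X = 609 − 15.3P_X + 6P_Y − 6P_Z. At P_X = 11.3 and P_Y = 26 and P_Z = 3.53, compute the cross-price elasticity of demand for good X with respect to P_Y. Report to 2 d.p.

0.27

At P_X = 11.3 and P_Y = 26 and P_Z = 3.53: Q_X = 570.93.
∂Q_X/∂P_Y = 6.
ε = (∂Q_X/∂P_Y)(P_Y/Q_X) = 6 × (26/570.93) ≈ 0.27.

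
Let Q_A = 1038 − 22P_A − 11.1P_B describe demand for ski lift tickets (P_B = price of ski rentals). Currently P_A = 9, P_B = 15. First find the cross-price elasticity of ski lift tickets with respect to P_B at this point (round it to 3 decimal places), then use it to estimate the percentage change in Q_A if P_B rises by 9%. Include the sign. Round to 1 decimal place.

At P_A = 9, P_B = 15: Q_A = 673.5.
∂Q_A/∂P_B = -11.1.
ε = (∂Q_A/∂P_B)(P_B/Q_A) = -11.1000 × 15/673.5 ≈ -0.247.
%ΔQ_A ≈ ε × %ΔP_B = -0.247 × (9%) = -2.2%.

-2.2%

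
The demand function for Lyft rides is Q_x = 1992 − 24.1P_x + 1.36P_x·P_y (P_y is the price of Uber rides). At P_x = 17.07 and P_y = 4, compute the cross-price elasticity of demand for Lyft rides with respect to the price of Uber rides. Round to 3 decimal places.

0.055

At P_x = 17.07 and P_y = 4: Q_x = 1673.474.
∂Q_x/∂P_y = 1.36P_x = 1.36(17.07) = 23.2152.
ε = (∂Q_x/∂P_y)(P_y/Q_x) = 23.2152 × (4/1673.474) ≈ 0.055.
ε > 0: substitutes.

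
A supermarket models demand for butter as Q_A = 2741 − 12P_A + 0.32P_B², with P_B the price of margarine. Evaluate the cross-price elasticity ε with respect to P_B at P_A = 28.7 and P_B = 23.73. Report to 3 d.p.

At P_A = 28.7 and P_B = 23.73: Q_A = 2576.796.
∂Q_A/∂P_B = 0.64P_B = 0.64(23.73) = 15.1872.
ε = (∂Q_A/∂P_B)(P_B/Q_A) = 15.1872 × (23.73/2576.796) ≈ 0.140.

0.140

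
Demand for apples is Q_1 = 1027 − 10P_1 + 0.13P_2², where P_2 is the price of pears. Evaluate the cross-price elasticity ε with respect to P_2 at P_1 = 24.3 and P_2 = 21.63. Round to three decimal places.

At P_1 = 24.3 and P_2 = 21.63: Q_1 = 844.821.
∂Q_1/∂P_2 = 0.26P_2 = 0.26(21.63) = 5.6238.
ε = (∂Q_1/∂P_2)(P_2/Q_1) = 5.6238 × (21.63/844.821) ≈ 0.144.

0.144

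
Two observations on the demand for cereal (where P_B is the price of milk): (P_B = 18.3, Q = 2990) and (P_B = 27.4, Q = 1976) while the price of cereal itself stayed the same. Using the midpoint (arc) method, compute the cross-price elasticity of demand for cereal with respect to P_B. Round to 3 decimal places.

ΔQ_A = 1976 − 2990 = -1014; ΔP_B = 27.4 − 18.3 = 9.1.
Midpoints: Q̄_A = 2483.0, P̄_B = 22.85.
ε = (ΔQ_A/Q̄_A)/(ΔP_B/P̄_B) = (-1014/2483.0)/(9.1/22.85) ≈ -1.025.
ε < 0: cereal and milk are complements.

-1.025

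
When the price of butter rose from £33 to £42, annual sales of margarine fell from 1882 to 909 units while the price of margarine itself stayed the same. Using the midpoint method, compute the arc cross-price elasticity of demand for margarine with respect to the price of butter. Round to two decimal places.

ΔQ_A = 909 − 1882 = -973; ΔP_B = 42 − 33 = 9.
Midpoints: Q̄_A = 1395.5, P̄_B = 37.50.
ε = (ΔQ_A/Q̄_A)/(ΔP_B/P̄_B) = (-973/1395.5)/(9/37.50) ≈ -2.91.

-2.91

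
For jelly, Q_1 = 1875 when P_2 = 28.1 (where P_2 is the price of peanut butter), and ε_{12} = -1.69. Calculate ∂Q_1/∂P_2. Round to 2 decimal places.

-112.77

ε = (∂Q_1/∂P_2)·(P_2/Q_1) ⇒ ∂Q_1/∂P_2 = ε·Q_1/P_2 = -1.69 × 1875/28.1 ≈ -112.77.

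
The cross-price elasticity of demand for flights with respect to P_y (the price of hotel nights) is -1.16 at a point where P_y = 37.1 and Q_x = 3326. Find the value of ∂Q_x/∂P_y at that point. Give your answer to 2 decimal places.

-103.99

ε = (∂Q_x/∂P_y)·(P_y/Q_x) ⇒ ∂Q_x/∂P_y = ε·Q_x/P_y = -1.16 × 3326/37.1 ≈ -103.99.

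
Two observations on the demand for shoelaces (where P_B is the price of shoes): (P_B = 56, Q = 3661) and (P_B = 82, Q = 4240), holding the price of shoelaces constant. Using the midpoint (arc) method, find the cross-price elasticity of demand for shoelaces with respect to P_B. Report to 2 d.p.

0.39

ΔQ_A = 4240 − 3661 = 579; ΔP_B = 82 − 56 = 26.
Midpoints: Q̄_A = 3950.5, P̄_B = 69.00.
ε = (ΔQ_A/Q̄_A)/(ΔP_B/P̄_B) = (579/3950.5)/(26/69.00) ≈ 0.39.
ε > 0: shoelaces and shoes are substitutes.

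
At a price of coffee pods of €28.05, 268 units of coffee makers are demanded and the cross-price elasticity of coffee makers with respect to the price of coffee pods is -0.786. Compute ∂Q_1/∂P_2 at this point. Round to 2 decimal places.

ε = (∂Q_1/∂P_2)·(P_2/Q_1) ⇒ ∂Q_1/∂P_2 = ε·Q_1/P_2 = -0.786 × 268/28.05 ≈ -7.51.

-7.51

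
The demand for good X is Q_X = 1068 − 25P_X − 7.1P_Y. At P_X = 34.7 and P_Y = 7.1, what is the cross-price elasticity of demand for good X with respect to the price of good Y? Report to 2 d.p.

-0.34

At P_X = 34.7 and P_Y = 7.1: Q_X = 150.09.
∂Q_X/∂P_Y = -7.1.
ε = (∂Q_X/∂P_Y)(P_Y/Q_X) = -7.1 × (7.1/150.09) ≈ -0.34.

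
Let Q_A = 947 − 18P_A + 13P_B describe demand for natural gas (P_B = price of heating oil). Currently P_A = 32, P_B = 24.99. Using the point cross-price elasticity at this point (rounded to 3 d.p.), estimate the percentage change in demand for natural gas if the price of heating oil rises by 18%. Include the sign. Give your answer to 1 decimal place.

At P_A = 32, P_B = 24.99: Q_A = 695.87.
∂Q_A/∂P_B = 13.
ε = (∂Q_A/∂P_B)(P_B/Q_A) = 13.0000 × 24.99/695.87 ≈ 0.467.
%ΔQ_A ≈ ε × %ΔP_B = 0.467 × (18%) = 8.4%.

8.4%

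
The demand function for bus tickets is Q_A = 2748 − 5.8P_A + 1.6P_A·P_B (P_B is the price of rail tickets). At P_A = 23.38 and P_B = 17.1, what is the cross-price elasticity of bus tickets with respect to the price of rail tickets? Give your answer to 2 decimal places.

At P_A = 23.38 and P_B = 17.1: Q_A = 3252.073.
∂Q_A/∂P_B = 1.6P_A = 1.6(23.38) = 37.4080.
ε = (∂Q_A/∂P_B)(P_B/Q_A) = 37.4080 × (17.1/3252.073) ≈ 0.20.

0.20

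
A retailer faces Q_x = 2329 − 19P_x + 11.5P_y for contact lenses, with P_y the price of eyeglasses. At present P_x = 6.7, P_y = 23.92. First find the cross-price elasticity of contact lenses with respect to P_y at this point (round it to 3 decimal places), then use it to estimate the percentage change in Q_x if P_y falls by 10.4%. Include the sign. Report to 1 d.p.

-1.2%

At P_x = 6.7, P_y = 23.92: Q_x = 2476.78.
∂Q_x/∂P_y = 11.5.
ε = (∂Q_x/∂P_y)(P_y/Q_x) = 11.5000 × 23.92/2476.78 ≈ 0.111.
%ΔQ_x ≈ ε × %ΔP_y = 0.111 × (-10.4%) = -1.2%.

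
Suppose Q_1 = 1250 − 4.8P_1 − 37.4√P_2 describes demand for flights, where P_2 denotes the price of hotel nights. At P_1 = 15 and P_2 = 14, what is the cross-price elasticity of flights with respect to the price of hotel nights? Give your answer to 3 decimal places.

At P_1 = 15 and P_2 = 14: Q_1 = 1038.062.
∂Q_1/∂P_2 = -37.4/(2√P_2) = -37.4/(2√14) = -4.9978.
ε = (∂Q_1/∂P_2)(P_2/Q_1) = -4.9978 × (14/1038.062) ≈ -0.067.
ε < 0: complements.

-0.067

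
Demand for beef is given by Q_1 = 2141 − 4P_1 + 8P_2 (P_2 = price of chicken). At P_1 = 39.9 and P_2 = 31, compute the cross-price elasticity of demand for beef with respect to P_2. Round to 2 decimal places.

0.11

At P_1 = 39.9 and P_2 = 31: Q_1 = 2229.4.
∂Q_1/∂P_2 = 8.
ε = (∂Q_1/∂P_2)(P_2/Q_1) = 8 × (31/2229.4) ≈ 0.11.
Since ε > 0, beef and chicken are substitutes.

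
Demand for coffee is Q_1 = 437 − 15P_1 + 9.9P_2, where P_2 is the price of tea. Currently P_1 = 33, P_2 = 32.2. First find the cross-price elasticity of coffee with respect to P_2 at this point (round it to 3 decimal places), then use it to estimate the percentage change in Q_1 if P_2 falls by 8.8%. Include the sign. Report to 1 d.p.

-10.8%

At P_1 = 33, P_2 = 32.2: Q_1 = 260.78.
∂Q_1/∂P_2 = 9.9.
ε = (∂Q_1/∂P_2)(P_2/Q_1) = 9.9000 × 32.2/260.78 ≈ 1.222.
%ΔQ_1 ≈ ε × %ΔP_2 = 1.222 × (-8.8%) = -10.8%.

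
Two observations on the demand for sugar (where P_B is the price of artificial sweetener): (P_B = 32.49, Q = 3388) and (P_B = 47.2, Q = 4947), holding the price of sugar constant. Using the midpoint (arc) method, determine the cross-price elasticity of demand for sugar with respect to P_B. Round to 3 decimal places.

1.013

ΔQ_A = 4947 − 3388 = 1559; ΔP_B = 47.2 − 32.49 = 14.71.
Midpoints: Q̄_A = 4167.5, P̄_B = 39.84.
ε = (ΔQ_A/Q̄_A)/(ΔP_B/P̄_B) = (1559/4167.5)/(14.71/39.84) ≈ 1.013.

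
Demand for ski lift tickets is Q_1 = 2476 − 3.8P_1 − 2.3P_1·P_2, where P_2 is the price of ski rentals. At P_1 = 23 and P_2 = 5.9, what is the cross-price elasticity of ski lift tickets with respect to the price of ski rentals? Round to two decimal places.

At P_1 = 23 and P_2 = 5.9: Q_1 = 2076.49.
∂Q_1/∂P_2 = -2.3P_1 = -2.3(23) = -52.9000.
ε = (∂Q_1/∂P_2)(P_2/Q_1) = -52.9000 × (5.9/2076.49) ≈ -0.15.
ε < 0: complements.

-0.15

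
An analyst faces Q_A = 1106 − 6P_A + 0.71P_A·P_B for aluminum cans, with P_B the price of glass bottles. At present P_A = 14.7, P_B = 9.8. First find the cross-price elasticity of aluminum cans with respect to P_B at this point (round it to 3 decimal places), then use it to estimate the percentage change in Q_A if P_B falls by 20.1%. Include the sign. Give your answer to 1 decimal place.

At P_A = 14.7, P_B = 9.8: Q_A = 1120.083.
∂Q_A/∂P_B = 0.71P_A = 10.4370.
ε = (∂Q_A/∂P_B)(P_B/Q_A) = 10.4370 × 9.8/1120.083 ≈ 0.091.
%ΔQ_A ≈ ε × %ΔP_B = 0.091 × (-20.1%) = -1.8%.

-1.8%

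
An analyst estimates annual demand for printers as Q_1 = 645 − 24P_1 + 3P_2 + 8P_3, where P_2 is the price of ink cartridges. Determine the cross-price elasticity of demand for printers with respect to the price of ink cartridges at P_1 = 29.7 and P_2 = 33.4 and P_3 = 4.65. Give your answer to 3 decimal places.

At P_1 = 29.7 and P_2 = 33.4 and P_3 = 4.65: Q_1 = 69.6.
∂Q_1/∂P_2 = 3.
ε = (∂Q_1/∂P_2)(P_2/Q_1) = 3 × (33.4/69.6) ≈ 1.440.

1.440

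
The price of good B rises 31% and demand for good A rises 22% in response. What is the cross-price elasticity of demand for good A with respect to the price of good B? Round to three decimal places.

0.710

ε = (%ΔQ of good A) / (%ΔP of good B) = (22%) / (31%) ≈ 0.710.
Positive cross-price elasticity: substitutes.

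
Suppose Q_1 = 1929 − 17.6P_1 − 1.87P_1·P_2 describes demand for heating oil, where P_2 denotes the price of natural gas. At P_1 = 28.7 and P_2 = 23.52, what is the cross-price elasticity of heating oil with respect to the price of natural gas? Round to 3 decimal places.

-7.812

At P_1 = 28.7 and P_2 = 23.52: Q_1 = 161.585.
∂Q_1/∂P_2 = -1.87P_1 = -1.87(28.7) = -53.6690.
ε = (∂Q_1/∂P_2)(P_2/Q_1) = -53.6690 × (23.52/161.585) ≈ -7.812.
ε < 0: complements.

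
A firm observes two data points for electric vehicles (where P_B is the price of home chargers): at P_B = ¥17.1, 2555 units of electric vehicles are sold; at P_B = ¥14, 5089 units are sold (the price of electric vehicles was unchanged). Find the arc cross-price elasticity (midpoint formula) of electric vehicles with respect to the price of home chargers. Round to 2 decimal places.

-3.33

ΔQ_A = 5089 − 2555 = 2534; ΔP_B = 14 − 17.1 = -3.1.
Midpoints: Q̄_A = 3822.0, P̄_B = 15.55.
ε = (ΔQ_A/Q̄_A)/(ΔP_B/P̄_B) = (2534/3822.0)/(-3.1/15.55) ≈ -3.33.
ε < 0: electric vehicles and home chargers are complements.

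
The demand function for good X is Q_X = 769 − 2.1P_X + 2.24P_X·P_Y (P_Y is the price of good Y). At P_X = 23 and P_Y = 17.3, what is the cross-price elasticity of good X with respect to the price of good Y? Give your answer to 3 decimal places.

At P_X = 23 and P_Y = 17.3: Q_X = 1611.996.
∂Q_X/∂P_Y = 2.24P_X = 2.24(23) = 51.5200.
ε = (∂Q_X/∂P_Y)(P_Y/Q_X) = 51.5200 × (17.3/1611.996) ≈ 0.553.

0.553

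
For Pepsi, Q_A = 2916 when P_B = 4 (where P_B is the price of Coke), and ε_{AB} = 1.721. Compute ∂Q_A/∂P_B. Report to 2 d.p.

1254.61

ε = (∂Q_A/∂P_B)·(P_B/Q_A) ⇒ ∂Q_A/∂P_B = ε·Q_A/P_B = 1.721 × 2916/4 ≈ 1254.61.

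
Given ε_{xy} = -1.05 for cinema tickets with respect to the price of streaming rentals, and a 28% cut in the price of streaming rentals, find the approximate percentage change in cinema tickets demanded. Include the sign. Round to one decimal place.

29.4%

%ΔQ ≈ ε × %ΔP of streaming rentals = -1.05 × (-28%) = 29.4%.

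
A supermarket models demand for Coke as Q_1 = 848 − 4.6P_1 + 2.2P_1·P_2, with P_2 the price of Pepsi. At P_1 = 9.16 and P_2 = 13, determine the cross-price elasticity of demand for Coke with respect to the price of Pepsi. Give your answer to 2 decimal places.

0.25

At P_1 = 9.16 and P_2 = 13: Q_1 = 1067.84.
∂Q_1/∂P_2 = 2.2P_1 = 2.2(9.16) = 20.1520.
ε = (∂Q_1/∂P_2)(P_2/Q_1) = 20.1520 × (13/1067.84) ≈ 0.25.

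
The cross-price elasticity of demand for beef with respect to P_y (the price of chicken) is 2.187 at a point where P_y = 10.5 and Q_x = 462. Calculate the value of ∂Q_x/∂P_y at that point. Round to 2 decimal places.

96.23

ε = (∂Q_x/∂P_y)·(P_y/Q_x) ⇒ ∂Q_x/∂P_y = ε·Q_x/P_y = 2.187 × 462/10.5 ≈ 96.23.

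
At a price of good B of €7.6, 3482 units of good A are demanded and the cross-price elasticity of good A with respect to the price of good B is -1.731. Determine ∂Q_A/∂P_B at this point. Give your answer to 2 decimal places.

ε = (∂Q_A/∂P_B)·(P_B/Q_A) ⇒ ∂Q_A/∂P_B = ε·Q_A/P_B = -1.731 × 3482/7.6 ≈ -793.07.

-793.07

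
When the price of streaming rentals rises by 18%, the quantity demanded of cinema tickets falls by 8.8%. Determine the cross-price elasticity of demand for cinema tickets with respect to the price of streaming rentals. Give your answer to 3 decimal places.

-0.489

ε = (%ΔQ of cinema tickets) / (%ΔP of streaming rentals) = (-8.8%) / (18%) ≈ -0.489.
Negative cross-price elasticity: complements.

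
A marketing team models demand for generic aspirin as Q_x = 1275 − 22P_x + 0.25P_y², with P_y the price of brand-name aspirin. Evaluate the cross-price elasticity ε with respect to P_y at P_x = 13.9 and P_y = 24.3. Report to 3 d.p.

At P_x = 13.9 and P_y = 24.3: Q_x = 1116.822.
∂Q_x/∂P_y = 0.5P_y = 0.5(24.3) = 12.1500.
ε = (∂Q_x/∂P_y)(P_y/Q_x) = 12.1500 × (24.3/1116.822) ≈ 0.264.
ε > 0: substitutes.

0.264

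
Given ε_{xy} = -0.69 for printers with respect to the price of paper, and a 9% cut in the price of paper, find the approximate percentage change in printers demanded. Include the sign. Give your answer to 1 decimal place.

6.2%

%ΔQ ≈ ε × %ΔP of paper = -0.69 × (-9%) = 6.2%.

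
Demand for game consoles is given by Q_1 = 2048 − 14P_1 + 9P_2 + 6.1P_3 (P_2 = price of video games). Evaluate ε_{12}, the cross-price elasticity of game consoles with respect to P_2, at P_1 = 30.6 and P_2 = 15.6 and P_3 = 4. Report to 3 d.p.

0.079

At P_1 = 30.6 and P_2 = 15.6 and P_3 = 4: Q_1 = 1784.4.
∂Q_1/∂P_2 = 9.
ε = (∂Q_1/∂P_2)(P_2/Q_1) = 9 × (15.6/1784.4) ≈ 0.079.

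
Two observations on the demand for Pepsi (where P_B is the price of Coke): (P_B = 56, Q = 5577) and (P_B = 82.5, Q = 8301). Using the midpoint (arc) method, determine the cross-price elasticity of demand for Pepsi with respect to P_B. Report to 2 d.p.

1.03

ΔQ_A = 8301 − 5577 = 2724; ΔP_B = 82.5 − 56 = 26.5.
Midpoints: Q̄_A = 6939.0, P̄_B = 69.25.
ε = (ΔQ_A/Q̄_A)/(ΔP_B/P̄_B) = (2724/6939.0)/(26.5/69.25) ≈ 1.03.
ε > 0: Pepsi and Coke are substitutes.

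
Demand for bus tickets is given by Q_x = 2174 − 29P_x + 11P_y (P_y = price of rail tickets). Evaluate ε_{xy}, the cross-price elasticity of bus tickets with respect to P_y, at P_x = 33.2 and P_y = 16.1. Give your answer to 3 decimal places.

At P_x = 33.2 and P_y = 16.1: Q_x = 1388.3.
∂Q_x/∂P_y = 11.
ε = (∂Q_x/∂P_y)(P_y/Q_x) = 11 × (16.1/1388.3) ≈ 0.128.
Since ε > 0, bus tickets and rail tickets are substitutes.

0.128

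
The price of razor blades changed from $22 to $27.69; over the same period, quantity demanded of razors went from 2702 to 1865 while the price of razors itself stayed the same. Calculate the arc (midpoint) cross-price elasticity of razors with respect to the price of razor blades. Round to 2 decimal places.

-1.60

ΔQ_A = 1865 − 2702 = -837; ΔP_B = 27.69 − 22 = 5.69.
Midpoints: Q̄_A = 2283.5, P̄_B = 24.84.
ε = (ΔQ_A/Q̄_A)/(ΔP_B/P̄_B) = (-837/2283.5)/(5.69/24.84) ≈ -1.60.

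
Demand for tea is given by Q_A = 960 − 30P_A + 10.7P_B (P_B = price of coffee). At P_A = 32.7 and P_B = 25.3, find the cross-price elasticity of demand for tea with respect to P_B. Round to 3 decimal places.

At P_A = 32.7 and P_B = 25.3: Q_A = 249.71.
∂Q_A/∂P_B = 10.7.
ε = (∂Q_A/∂P_B)(P_B/Q_A) = 10.7 × (25.3/249.71) ≈ 1.084.
Since ε > 0, tea and coffee are substitutes.

1.084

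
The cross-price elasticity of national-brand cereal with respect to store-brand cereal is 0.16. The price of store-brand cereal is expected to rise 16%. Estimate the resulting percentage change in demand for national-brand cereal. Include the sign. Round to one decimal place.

%ΔQ ≈ ε × %ΔP of store-brand cereal = 0.16 × (16%) = 2.6%.
Demand for national-brand cereal rises by about 2.6%.

2.6%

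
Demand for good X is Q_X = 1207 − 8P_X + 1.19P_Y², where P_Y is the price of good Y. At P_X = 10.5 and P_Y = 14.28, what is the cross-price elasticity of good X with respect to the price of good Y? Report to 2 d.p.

0.36

At P_X = 10.5 and P_Y = 14.28: Q_X = 1365.663.
∂Q_X/∂P_Y = 2.38P_Y = 2.38(14.28) = 33.9864.
ε = (∂Q_X/∂P_Y)(P_Y/Q_X) = 33.9864 × (14.28/1365.663) ≈ 0.36.
ε > 0: substitutes.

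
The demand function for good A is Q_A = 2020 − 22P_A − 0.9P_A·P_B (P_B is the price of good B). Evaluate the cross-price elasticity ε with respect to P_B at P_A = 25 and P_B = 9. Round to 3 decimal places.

-0.160

At P_A = 25 and P_B = 9: Q_A = 1267.5.
∂Q_A/∂P_B = -0.9P_A = -0.9(25) = -22.5000.
ε = (∂Q_A/∂P_B)(P_B/Q_A) = -22.5000 × (9/1267.5) ≈ -0.160.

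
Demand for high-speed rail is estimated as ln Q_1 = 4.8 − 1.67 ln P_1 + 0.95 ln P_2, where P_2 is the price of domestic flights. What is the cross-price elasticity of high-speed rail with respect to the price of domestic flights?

In a log-linear (constant-elasticity) demand function, the coefficient on ln P_2 is the cross-price elasticity.
ε = 0.95. Positive, so high-speed rail and domestic flights are substitutes.

0.95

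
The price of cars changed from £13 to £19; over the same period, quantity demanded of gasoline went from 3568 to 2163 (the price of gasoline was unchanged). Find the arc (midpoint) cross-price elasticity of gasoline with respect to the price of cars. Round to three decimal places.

-1.308

ΔQ_A = 2163 − 3568 = -1405; ΔP_B = 19 − 13 = 6.
Midpoints: Q̄_A = 2865.5, P̄_B = 16.00.
ε = (ΔQ_A/Q̄_A)/(ΔP_B/P̄_B) = (-1405/2865.5)/(6/16.00) ≈ -1.308.
ε < 0: gasoline and cars are complements.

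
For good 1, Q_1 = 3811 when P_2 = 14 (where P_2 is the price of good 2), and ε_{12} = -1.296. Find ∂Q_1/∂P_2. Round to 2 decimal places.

ε = (∂Q_1/∂P_2)·(P_2/Q_1) ⇒ ∂Q_1/∂P_2 = ε·Q_1/P_2 = -1.296 × 3811/14 ≈ -352.79.

-352.79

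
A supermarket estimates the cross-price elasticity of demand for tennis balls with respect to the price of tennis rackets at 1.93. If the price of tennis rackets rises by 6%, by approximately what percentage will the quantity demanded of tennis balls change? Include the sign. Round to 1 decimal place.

11.6%

%ΔQ ≈ ε × %ΔP of tennis rackets = 1.93 × (6%) = 11.6%.
Demand for tennis balls rises by about 11.6%.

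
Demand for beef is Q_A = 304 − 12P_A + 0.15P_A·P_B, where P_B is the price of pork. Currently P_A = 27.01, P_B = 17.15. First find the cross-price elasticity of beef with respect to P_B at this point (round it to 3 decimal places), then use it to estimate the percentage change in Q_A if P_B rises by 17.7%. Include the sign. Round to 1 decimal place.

At P_A = 27.01, P_B = 17.15: Q_A = 49.363.
∂Q_A/∂P_B = 0.15P_A = 4.0515.
ε = (∂Q_A/∂P_B)(P_B/Q_A) = 4.0515 × 17.15/49.363 ≈ 1.408.
%ΔQ_A ≈ ε × %ΔP_B = 1.408 × (17.7%) = 24.9%.

24.9%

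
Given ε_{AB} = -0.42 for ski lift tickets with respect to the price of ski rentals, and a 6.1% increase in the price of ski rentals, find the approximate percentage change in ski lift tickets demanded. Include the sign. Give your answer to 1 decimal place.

-2.6%

%ΔQ ≈ ε × %ΔP of ski rentals = -0.42 × (6.1%) = -2.6%.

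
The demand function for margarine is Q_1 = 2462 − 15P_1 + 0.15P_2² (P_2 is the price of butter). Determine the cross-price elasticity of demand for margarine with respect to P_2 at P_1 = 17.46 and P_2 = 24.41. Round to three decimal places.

At P_1 = 17.46 and P_2 = 24.41: Q_1 = 2289.477.
∂Q_1/∂P_2 = 0.3P_2 = 0.3(24.41) = 7.3230.
ε = (∂Q_1/∂P_2)(P_2/Q_1) = 7.3230 × (24.41/2289.477) ≈ 0.078.
ε > 0: substitutes.

0.078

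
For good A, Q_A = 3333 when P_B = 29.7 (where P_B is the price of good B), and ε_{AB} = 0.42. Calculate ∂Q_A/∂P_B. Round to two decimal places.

47.13

ε = (∂Q_A/∂P_B)·(P_B/Q_A) ⇒ ∂Q_A/∂P_B = ε·Q_A/P_B = 0.42 × 3333/29.7 ≈ 47.13.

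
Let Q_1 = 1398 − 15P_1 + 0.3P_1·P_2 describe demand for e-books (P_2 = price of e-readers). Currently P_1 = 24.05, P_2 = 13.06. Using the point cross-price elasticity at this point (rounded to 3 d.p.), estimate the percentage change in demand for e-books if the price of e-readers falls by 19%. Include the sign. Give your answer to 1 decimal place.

At P_1 = 24.05, P_2 = 13.06: Q_1 = 1131.478.
∂Q_1/∂P_2 = 0.3P_1 = 7.2150.
ε = (∂Q_1/∂P_2)(P_2/Q_1) = 7.2150 × 13.06/1131.478 ≈ 0.083.
%ΔQ_1 ≈ ε × %ΔP_2 = 0.083 × (-19%) = -1.6%.

-1.6%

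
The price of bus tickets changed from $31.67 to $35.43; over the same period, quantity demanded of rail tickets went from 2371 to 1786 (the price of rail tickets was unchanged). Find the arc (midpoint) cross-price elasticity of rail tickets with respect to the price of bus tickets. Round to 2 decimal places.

ΔQ_A = 1786 − 2371 = -585; ΔP_B = 35.43 − 31.67 = 3.76.
Midpoints: Q̄_A = 2078.5, P̄_B = 33.55.
ε = (ΔQ_A/Q̄_A)/(ΔP_B/P̄_B) = (-585/2078.5)/(3.76/33.55) ≈ -2.51.

-2.51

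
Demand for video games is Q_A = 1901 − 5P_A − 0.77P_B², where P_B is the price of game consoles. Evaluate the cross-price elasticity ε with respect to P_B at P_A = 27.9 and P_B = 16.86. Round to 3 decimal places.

-0.284

At P_A = 27.9 and P_B = 16.86: Q_A = 1542.620.
∂Q_A/∂P_B = -1.54P_B = -1.54(16.86) = -25.9644.
ε = (∂Q_A/∂P_B)(P_B/Q_A) = -25.9644 × (16.86/1542.620) ≈ -0.284.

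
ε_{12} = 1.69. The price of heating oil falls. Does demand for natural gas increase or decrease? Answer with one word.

decrease

ε > 0 and the price of heating oil falls, so the quantity of natural gas moves in the same direction: it decreases.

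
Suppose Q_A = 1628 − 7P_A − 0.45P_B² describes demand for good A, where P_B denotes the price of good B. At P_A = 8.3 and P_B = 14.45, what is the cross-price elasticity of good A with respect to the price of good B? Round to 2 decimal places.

-0.13

At P_A = 8.3 and P_B = 14.45: Q_A = 1475.939.
∂Q_A/∂P_B = -0.9P_B = -0.9(14.45) = -13.0050.
ε = (∂Q_A/∂P_B)(P_B/Q_A) = -13.0050 × (14.45/1475.939) ≈ -0.13.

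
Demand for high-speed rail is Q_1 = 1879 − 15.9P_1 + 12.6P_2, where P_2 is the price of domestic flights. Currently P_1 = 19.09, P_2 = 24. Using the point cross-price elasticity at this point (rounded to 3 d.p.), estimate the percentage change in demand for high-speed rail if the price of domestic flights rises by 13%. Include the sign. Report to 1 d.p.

At P_1 = 19.09, P_2 = 24: Q_1 = 1877.869.
∂Q_1/∂P_2 = 12.6.
ε = (∂Q_1/∂P_2)(P_2/Q_1) = 12.6000 × 24/1877.869 ≈ 0.161.
%ΔQ_1 ≈ ε × %ΔP_2 = 0.161 × (13%) = 2.1%.

2.1%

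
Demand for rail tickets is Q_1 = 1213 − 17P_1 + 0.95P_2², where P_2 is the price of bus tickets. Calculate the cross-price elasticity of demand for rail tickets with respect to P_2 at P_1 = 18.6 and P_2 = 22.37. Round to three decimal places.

0.693

At P_1 = 18.6 and P_2 = 22.37: Q_1 = 1372.196.
∂Q_1/∂P_2 = 1.9P_2 = 1.9(22.37) = 42.5030.
ε = (∂Q_1/∂P_2)(P_2/Q_1) = 42.5030 × (22.37/1372.196) ≈ 0.693.
ε > 0: substitutes.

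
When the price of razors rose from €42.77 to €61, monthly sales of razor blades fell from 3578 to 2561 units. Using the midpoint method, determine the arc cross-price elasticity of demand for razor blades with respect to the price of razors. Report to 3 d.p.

-0.943

ΔQ_A = 2561 − 3578 = -1017; ΔP_B = 61 − 42.77 = 18.23.
Midpoints: Q̄_A = 3069.5, P̄_B = 51.89.
ε = (ΔQ_A/Q̄_A)/(ΔP_B/P̄_B) = (-1017/3069.5)/(18.23/51.89) ≈ -0.943.
ε < 0: razor blades and razors are complements.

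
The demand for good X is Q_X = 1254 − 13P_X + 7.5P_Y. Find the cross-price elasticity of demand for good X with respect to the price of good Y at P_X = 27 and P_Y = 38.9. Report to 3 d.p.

0.244

At P_X = 27 and P_Y = 38.9: Q_X = 1194.75.
∂Q_X/∂P_Y = 7.5.
ε = (∂Q_X/∂P_Y)(P_Y/Q_X) = 7.5 × (38.9/1194.75) ≈ 0.244.
Since ε > 0, good X and good Y are substitutes.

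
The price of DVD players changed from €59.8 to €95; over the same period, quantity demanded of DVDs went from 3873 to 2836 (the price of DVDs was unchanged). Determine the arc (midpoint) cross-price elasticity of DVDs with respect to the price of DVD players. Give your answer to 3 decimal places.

-0.680

ΔQ_A = 2836 − 3873 = -1037; ΔP_B = 95 − 59.8 = 35.2.
Midpoints: Q̄_A = 3354.5, P̄_B = 77.40.
ε = (ΔQ_A/Q̄_A)/(ΔP_B/P̄_B) = (-1037/3354.5)/(35.2/77.40) ≈ -0.680.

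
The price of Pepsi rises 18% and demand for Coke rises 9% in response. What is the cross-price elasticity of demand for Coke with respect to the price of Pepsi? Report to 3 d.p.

ε = (%ΔQ of Coke) / (%ΔP of Pepsi) = (9%) / (18%) ≈ 0.500.
Positive cross-price elasticity: substitutes.

0.500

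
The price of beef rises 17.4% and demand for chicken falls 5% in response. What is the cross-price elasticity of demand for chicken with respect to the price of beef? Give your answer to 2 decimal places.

-0.29

ε = (%ΔQ of chicken) / (%ΔP of beef) = (-5%) / (17.4%) ≈ -0.29.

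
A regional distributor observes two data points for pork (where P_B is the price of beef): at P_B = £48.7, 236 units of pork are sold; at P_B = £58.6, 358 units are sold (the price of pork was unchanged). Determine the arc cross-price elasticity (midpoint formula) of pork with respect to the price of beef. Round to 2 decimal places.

2.23

ΔQ_A = 358 − 236 = 122; ΔP_B = 58.6 − 48.7 = 9.9.
Midpoints: Q̄_A = 297.0, P̄_B = 53.65.
ε = (ΔQ_A/Q̄_A)/(ΔP_B/P̄_B) = (122/297.0)/(9.9/53.65) ≈ 2.23.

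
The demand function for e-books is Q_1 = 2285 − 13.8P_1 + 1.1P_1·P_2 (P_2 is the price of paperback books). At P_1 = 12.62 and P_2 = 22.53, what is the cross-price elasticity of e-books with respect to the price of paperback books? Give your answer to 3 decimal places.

At P_1 = 12.62 and P_2 = 22.53: Q_1 = 2423.605.
∂Q_1/∂P_2 = 1.1P_1 = 1.1(12.62) = 13.8820.
ε = (∂Q_1/∂P_2)(P_2/Q_1) = 13.8820 × (22.53/2423.605) ≈ 0.129.

0.129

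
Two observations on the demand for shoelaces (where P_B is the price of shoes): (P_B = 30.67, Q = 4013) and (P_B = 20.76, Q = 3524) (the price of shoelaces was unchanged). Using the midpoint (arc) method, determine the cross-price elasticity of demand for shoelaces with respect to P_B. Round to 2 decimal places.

ΔQ_A = 3524 − 4013 = -489; ΔP_B = 20.76 − 30.67 = -9.91.
Midpoints: Q̄_A = 3768.5, P̄_B = 25.72.
ε = (ΔQ_A/Q̄_A)/(ΔP_B/P̄_B) = (-489/3768.5)/(-9.91/25.72) ≈ 0.34.
ε > 0: shoelaces and shoes are substitutes.

0.34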